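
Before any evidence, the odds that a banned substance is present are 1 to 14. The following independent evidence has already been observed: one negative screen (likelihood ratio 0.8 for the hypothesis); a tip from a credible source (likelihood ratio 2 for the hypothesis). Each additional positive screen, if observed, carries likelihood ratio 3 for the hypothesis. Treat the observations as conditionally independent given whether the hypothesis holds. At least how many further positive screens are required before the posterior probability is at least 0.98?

6

Prior odds = 1/14.
Combined Bayes factor of the evidence already in hand = 0.8 × 2 = 1.6.
Odds after that evidence = (1/14) × 1.6 = 4/35.
Target odds = 0.98/0.02 = 49.
Need 3ⁿ ≥ 49 ÷ (4/35) = 428.75.
3⁵ = 243 falls short of 428.75 but 3⁶ = 729 reaches it, so n = 6.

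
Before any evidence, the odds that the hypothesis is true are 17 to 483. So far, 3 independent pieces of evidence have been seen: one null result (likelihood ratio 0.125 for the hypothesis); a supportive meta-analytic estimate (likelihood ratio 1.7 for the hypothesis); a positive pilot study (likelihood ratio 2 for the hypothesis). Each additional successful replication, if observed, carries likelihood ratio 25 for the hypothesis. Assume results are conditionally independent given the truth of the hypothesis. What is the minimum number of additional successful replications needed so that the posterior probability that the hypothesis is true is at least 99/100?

3

Prior odds = 17/483.
Combined Bayes factor of the evidence already in hand = 0.125 × 1.7 × 2 = 0.425.
Odds after that evidence = (17/483) × 0.425 = 289/19320.
Target odds = 0.99/0.01 = 99.
Need 25ⁿ ≥ 99 ÷ (289/19320) = 1912680/289.
25² = 625 falls short of 1912680/289 but 25³ = 15625 reaches it, so n = 3.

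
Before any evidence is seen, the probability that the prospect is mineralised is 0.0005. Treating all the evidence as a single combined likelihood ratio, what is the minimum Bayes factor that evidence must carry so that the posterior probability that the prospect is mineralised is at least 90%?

17991

Prior odds = 0.0005/0.9995 = 1/1999.
Target odds = 0.9/0.1 = 9.
Required Bayes factor = 9 ÷ (1/1999) = 17991.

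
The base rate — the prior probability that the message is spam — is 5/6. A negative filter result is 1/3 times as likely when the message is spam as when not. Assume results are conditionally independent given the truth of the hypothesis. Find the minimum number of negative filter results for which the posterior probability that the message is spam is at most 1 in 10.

4

Prior odds = (5/6)/(1/6) = 5.
Likelihood ratio per negative filter result = 1/3.
Target odds: 0.1 ÷ 0.9 = 1/9.
Need 5 × (1/3)ⁿ ≤ 1/9, i.e. (1/3)ⁿ ≤ 1/45.
(1/3)³ = 1/27 is still above 1/45 but (1/3)⁴ = 1/81 is at or below it, so n = 4.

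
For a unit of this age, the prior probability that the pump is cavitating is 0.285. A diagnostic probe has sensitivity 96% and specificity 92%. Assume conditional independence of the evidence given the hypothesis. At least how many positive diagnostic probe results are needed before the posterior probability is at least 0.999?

4

Prior odds: 0.285 ÷ 0.715 = 57/143.
False-positive rate = 1 − 0.92 = 0.08; likelihood ratio of a positive = 0.96/0.08 = 12.
Target posterior odds = 0.999/0.001 = 999.
Need (57/143) × 12ⁿ ≥ 999, i.e. 12ⁿ ≥ 47619/19.
12³ = 1728 falls short of 47619/19 but 12⁴ = 20736 reaches it, so n = 4.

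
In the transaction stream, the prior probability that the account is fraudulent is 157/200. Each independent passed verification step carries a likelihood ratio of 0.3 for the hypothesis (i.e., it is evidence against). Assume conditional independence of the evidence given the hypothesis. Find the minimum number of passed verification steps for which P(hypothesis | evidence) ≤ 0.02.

Prior odds: 0.785 ÷ 0.215 = 157/43.
Likelihood ratio per passed verification step = 0.3.
Target posterior odds = 0.02/0.98 = 1/49.
Require 0.3ⁿ ≤ 1/49 ÷ (157/43) = 43/7693.
0.3⁴ = 0.0081 is still above 43/7693 but 0.3⁵ = 243/100000 is at or below it, so n = 5.

5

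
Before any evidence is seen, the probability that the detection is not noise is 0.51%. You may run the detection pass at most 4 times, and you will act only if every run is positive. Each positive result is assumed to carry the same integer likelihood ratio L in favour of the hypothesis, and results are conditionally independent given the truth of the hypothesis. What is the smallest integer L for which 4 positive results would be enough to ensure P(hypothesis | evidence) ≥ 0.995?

15

Prior odds = 0.0051/0.9949 = 51/9949.
Target odds = 0.995/0.005 = 199.
Need L⁴ ≥ 199 ÷ (51/9949) = 1979851/51.
14⁴ = 38416 < 1979851/51 ≤ 50625 = 15⁴, so L = 15.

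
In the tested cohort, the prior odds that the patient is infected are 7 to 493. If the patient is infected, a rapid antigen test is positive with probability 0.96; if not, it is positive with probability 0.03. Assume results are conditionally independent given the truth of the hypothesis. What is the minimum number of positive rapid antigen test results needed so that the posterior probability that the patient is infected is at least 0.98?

3

Prior odds = 7/493.
Likelihood ratio of a positive = 0.96/0.03 = 32.
Target posterior odds = 0.98/0.02 = 49.
Require 32ⁿ ≥ 49 ÷ (7/493) = 3451.
32² = 1024 falls short of 3451 but 32³ = 32768 reaches it, so n = 3.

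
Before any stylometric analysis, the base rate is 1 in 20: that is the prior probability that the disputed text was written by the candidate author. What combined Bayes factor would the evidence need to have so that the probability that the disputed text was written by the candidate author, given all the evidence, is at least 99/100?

1881

Prior odds = 0.05/0.95 = 1/19.
Target odds = 0.99/0.01 = 99.
Required Bayes factor = 99 ÷ (1/19) = 1881.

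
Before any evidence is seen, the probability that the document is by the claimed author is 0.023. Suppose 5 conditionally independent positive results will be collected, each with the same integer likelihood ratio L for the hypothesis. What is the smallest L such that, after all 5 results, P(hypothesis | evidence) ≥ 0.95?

4

Prior odds = 0.023/0.977 = 23/977.
Target odds = 0.95/0.05 = 19.
Need L⁵ ≥ 19 ÷ (23/977) = 18563/23.
3⁵ = 243 < 18563/23 ≤ 1024 = 4⁵, so L = 4.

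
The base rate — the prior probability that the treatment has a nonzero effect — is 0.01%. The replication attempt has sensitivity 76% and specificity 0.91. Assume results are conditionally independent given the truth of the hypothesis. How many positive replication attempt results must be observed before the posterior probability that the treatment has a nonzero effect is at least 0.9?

6

Prior odds: 0.0001 ÷ 0.9999 = 1/9999.
False-positive rate = 1 − 0.91 = 0.09; likelihood ratio of a positive = 0.76/0.09 = 76/9.
Target odds: 0.9 ÷ 0.1 = 9.
Require (76/9)ⁿ ≥ 9 ÷ (1/9999) = 89991.
(76/9)⁵ ≈42939.3 falls short of 89991 but (76/9)⁶ ≈362599 reaches it, so n = 6.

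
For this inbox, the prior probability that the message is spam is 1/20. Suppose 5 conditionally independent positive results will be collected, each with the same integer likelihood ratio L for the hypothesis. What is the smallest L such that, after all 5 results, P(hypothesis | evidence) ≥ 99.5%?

Prior odds = 0.05/0.95 = 1/19.
Target odds = 0.995/0.005 = 199.
Need L⁵ ≥ 199 ÷ (1/19) = 3781.
5⁵ = 3125 < 3781 ≤ 7776 = 6⁵, so L = 6.

6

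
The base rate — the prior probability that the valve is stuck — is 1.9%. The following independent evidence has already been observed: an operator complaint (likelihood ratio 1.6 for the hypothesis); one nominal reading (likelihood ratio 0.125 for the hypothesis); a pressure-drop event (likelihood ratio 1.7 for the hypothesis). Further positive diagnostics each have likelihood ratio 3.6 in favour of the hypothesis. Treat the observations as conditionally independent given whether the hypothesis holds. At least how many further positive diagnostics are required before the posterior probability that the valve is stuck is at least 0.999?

10

Prior odds = 0.019/0.981 = 19/981.
Combined Bayes factor of the evidence already in hand = 1.6 × 0.125 × 1.7 = 0.34.
Odds after that evidence = (19/981) × 0.34 = 323/49050.
Target odds = 0.999/0.001 = 999.
Need 3.6ⁿ ≥ 999 ÷ (323/49050) = 49000950/323.
3.6⁹ ≈101560 falls short of 49000950/323 but 3.6¹⁰ ≈365616 reaches it, so n = 10.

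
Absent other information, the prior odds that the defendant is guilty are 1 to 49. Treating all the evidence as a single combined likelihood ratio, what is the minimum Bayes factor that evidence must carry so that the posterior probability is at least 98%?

Prior odds = 1/49.
Target odds = 0.98/0.02 = 49.
Required Bayes factor = 49 ÷ (1/49) = 2401.

2401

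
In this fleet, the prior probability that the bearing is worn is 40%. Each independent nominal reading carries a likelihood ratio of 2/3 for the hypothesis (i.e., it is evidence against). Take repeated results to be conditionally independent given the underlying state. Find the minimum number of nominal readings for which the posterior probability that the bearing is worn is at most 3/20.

4

Prior odds: 0.4 ÷ 0.6 = 2/3.
Likelihood ratio per nominal reading = 2/3.
Target posterior odds = 0.15/0.85 = 3/17.
Need (2/3) × (2/3)ⁿ ≤ 3/17, i.e. (2/3)ⁿ ≤ 9/34.
(2/3)³ = 8/27 is still above 9/34 but (2/3)⁴ = 16/81 is at or below it, so n = 4.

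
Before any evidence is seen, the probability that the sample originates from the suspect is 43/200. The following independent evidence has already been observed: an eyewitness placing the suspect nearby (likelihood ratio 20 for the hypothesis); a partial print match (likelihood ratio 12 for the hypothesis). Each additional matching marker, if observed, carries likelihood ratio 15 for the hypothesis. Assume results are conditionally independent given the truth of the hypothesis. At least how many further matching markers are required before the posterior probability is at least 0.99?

Prior odds = 0.215/0.785 = 43/157.
Combined Bayes factor of the evidence already in hand = 20 × 12 = 240.
Odds after that evidence = (43/157) × 240 = 10320/157.
Target odds = 0.99/0.01 = 99.
Need 15ⁿ ≥ 99 ÷ (10320/157) = 5181/3440.
15¹ = 15, which meets the required 5181/3440; so n = 1.

1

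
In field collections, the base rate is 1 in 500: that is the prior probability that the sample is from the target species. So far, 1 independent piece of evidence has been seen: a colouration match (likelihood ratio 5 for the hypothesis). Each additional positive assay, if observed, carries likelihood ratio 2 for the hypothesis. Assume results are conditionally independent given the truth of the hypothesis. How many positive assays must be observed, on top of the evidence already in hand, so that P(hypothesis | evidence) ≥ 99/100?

Prior odds = 0.002/0.998 = 1/499.
Bayes factor of the evidence already in hand = 5.
Odds after that evidence = (1/499) × 5 = 5/499.
Target odds = 0.99/0.01 = 99.
Need 2ⁿ ≥ 99 ÷ (5/499) = 9880.2.
2¹³ = 8192 falls short of 9880.2 but 2¹⁴ = 16384 reaches it, so n = 14.

14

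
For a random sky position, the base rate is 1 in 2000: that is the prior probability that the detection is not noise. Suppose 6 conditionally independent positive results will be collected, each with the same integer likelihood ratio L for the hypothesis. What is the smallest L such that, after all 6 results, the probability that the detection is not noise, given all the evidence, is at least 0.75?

5

Prior odds = 0.0005/0.9995 = 1/1999.
Target odds = 0.75/0.25 = 3.
Need L⁶ ≥ 3 ÷ (1/1999) = 5997.
4⁶ = 4096 < 5997 ≤ 15625 = 5⁶, so L = 5.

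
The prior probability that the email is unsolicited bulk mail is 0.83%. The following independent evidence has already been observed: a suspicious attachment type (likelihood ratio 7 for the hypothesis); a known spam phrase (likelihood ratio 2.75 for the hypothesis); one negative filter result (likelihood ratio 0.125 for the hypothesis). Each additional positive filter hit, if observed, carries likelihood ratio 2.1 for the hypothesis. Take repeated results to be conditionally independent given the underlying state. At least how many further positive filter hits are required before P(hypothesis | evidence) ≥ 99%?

Prior odds = 0.0083/0.9917 = 83/9917.
Combined Bayes factor of the evidence already in hand = 7 × 2.75 × 0.125 = 2.40625.
Odds after that evidence = (83/9917) × 2.40625 = 6391/317344.
Target odds = 0.99/0.01 = 99.
Need 2.1ⁿ ≥ 99 ÷ (6391/317344) = 2856096/581.
2.1¹¹ ≈3502.78 falls short of 2856096/581 but 2.1¹² ≈7355.83 reaches it, so n = 12.

12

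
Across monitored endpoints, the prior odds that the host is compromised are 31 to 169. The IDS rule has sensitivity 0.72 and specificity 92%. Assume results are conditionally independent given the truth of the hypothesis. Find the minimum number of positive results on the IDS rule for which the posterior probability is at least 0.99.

Prior odds = 31/169.
False-positive rate = 1 − 0.92 = 0.08; likelihood ratio of a positive = 0.72/0.08 = 9.
Target posterior odds = 0.99/0.01 = 99.
Require 9ⁿ ≥ 99 ÷ (31/169) = 16731/31.
9² = 81 falls short of 16731/31 but 9³ = 729 reaches it, so n = 3.

3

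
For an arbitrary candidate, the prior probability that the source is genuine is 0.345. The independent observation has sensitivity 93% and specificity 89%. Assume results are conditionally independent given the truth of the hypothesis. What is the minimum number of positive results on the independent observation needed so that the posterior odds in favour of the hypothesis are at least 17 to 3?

2

Prior odds = 0.345/0.655 = 69/131.
False-positive rate = 1 − 0.89 = 0.11; likelihood ratio of a positive = 0.93/0.11 = 93/11.
Target odds = 17/3.
Require (93/11)ⁿ ≥ 17/3 ÷ (69/131) = 2227/207.
(93/11)¹ = 93/11 falls short of 2227/207 but (93/11)² = 8649/121 reaches it, so n = 2.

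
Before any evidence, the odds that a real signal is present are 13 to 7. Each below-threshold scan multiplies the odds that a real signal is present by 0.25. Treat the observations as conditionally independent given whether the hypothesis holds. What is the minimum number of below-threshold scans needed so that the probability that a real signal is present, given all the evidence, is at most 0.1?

Prior odds = 13/7.
Likelihood ratio per below-threshold scan = 0.25.
Target odds: 0.1 ÷ 0.9 = 1/9.
Require 0.25ⁿ ≤ 1/9 ÷ (13/7) = 7/117.
0.25² = 0.0625 is still above 7/117 but 0.25³ = 0.015625 is at or below it, so n = 3.

3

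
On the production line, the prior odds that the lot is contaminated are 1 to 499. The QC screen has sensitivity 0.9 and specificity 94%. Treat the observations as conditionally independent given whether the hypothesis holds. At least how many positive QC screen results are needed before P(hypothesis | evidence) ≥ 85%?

Prior odds = 1/499.
False-positive rate = 1 − 0.94 = 0.06; likelihood ratio of a positive = 0.9/0.06 = 15.
Target odds: 0.85 ÷ 0.15 = 17/3.
Require 15ⁿ ≥ 17/3 ÷ (1/499) = 8483/3.
15² = 225 falls short of 8483/3 but 15³ = 3375 reaches it, so n = 3.

3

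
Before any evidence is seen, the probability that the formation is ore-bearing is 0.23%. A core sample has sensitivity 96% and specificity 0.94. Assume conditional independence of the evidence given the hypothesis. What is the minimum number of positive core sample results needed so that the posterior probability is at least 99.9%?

Prior odds: 0.0023 ÷ 0.9977 = 23/9977.
False-positive rate = 1 − 0.94 = 0.06; likelihood ratio of a positive = 0.96/0.06 = 16.
Target odds: 0.999 ÷ 0.001 = 999.
Require 16ⁿ ≥ 999 ÷ (23/9977) = 9967023/23.
16⁴ = 65536 falls short of 9967023/23 but 16⁵ = 1048576 reaches it, so n = 5.

5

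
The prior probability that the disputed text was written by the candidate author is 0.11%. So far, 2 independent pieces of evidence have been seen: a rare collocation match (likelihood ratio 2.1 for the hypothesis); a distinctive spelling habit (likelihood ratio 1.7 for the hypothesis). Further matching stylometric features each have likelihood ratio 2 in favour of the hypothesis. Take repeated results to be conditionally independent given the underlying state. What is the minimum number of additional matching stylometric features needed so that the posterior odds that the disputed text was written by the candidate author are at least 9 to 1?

12

Prior odds = 0.0011/0.9989 = 11/9989.
Combined Bayes factor of the evidence already in hand = 2.1 × 1.7 = 3.57.
Odds after that evidence = (11/9989) × 3.57 = 561/142700.
Target odds = 9.
Need 2ⁿ ≥ 9 ÷ (561/142700) = 428100/187.
2¹¹ = 2048 falls short of 428100/187 but 2¹² = 4096 reaches it, so n = 12.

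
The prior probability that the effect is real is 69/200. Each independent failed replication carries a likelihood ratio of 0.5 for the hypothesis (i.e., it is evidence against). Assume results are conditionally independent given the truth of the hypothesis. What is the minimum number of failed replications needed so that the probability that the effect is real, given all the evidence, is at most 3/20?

Prior odds = 0.345/0.655 = 69/131.
Likelihood ratio per failed replication = 0.5.
Target posterior odds = 0.15/0.85 = 3/17.
Need (69/131) × 0.5ⁿ ≤ 3/17, i.e. 0.5ⁿ ≤ 131/391.
0.5¹ = 0.5 is still above 131/391 but 0.5² = 0.25 is at or below it, so n = 2.

2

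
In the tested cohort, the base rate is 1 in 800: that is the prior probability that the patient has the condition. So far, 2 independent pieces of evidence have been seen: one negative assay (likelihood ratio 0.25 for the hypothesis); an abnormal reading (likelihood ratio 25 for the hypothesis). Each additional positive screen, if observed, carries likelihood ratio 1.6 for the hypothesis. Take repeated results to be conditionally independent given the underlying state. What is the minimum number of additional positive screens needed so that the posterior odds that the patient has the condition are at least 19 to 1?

Prior odds = 0.00125/0.99875 = 1/799.
Combined Bayes factor of the evidence already in hand = 0.25 × 25 = 6.25.
Odds after that evidence = (1/799) × 6.25 = 25/3196.
Target odds = 19.
Need 1.6ⁿ ≥ 19 ÷ (25/3196) = 2428.96.
1.6¹⁶ ≈1844.67 falls short of 2428.96 but 1.6¹⁷ ≈2951.48 reaches it, so n = 17.

17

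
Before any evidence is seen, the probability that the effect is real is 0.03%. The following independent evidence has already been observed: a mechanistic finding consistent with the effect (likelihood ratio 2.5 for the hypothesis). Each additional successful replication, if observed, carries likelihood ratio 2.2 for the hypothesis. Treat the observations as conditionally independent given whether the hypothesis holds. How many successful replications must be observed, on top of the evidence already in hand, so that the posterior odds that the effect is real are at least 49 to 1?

Prior odds = 0.0003/0.9997 = 3/9997.
Bayes factor of the evidence already in hand = 2.5.
Odds after that evidence = (3/9997) × 2.5 = 15/19994.
Target odds = 49.
Need 2.2ⁿ ≥ 49 ÷ (15/19994) = 979706/15.
2.2¹⁴ ≈62218.2 falls short of 979706/15 but 2.2¹⁵ ≈136880 reaches it, so n = 15.

15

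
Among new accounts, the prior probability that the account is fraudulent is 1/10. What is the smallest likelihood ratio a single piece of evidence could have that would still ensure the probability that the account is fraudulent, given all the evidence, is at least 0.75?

27

Prior odds = 0.1/0.9 = 1/9.
Target odds = 0.75/0.25 = 3.
Required Bayes factor = 3 ÷ (1/9) = 27.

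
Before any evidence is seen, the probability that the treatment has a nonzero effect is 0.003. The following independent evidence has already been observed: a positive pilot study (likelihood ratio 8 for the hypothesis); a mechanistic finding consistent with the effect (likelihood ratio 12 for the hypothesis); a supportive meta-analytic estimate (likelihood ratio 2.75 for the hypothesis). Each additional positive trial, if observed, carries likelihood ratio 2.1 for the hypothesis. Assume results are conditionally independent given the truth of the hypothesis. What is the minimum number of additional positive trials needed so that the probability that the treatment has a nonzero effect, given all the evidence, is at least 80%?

3

Prior odds = 0.003/0.997 = 3/997.
Combined Bayes factor of the evidence already in hand = 8 × 12 × 2.75 = 264.
Odds after that evidence = (3/997) × 264 = 792/997.
Target odds = 0.8/0.2 = 4.
Need 2.1ⁿ ≥ 4 ÷ (792/997) = 997/198.
2.1² = 4.41 falls short of 997/198 but 2.1³ = 9.261 reaches it, so n = 3.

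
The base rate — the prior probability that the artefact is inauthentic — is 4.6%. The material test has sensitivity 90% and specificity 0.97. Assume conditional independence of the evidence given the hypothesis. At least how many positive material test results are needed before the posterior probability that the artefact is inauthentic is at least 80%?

Prior odds = 0.046/0.954 = 23/477.
False-positive rate = 1 − 0.97 = 0.03; likelihood ratio of a positive = 0.9/0.03 = 30.
Target posterior odds = 0.8/0.2 = 4.
Require 30ⁿ ≥ 4 ÷ (23/477) = 1908/23.
30¹ = 30 falls short of 1908/23 but 30² = 900 reaches it, so n = 2.

2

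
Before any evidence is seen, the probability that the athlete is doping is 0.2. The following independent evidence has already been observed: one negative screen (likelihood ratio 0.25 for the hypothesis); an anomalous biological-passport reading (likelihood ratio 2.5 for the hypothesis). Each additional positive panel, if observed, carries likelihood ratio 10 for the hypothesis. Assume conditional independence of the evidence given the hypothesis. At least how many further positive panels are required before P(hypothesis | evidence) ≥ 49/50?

3

Prior odds = 0.2/0.8 = 0.25.
Combined Bayes factor of the evidence already in hand = 0.25 × 2.5 = 0.625.
Odds after that evidence = 0.25 × 0.625 = 0.15625.
Target odds = 0.98/0.02 = 49.
Need 10ⁿ ≥ 49 ÷ 0.15625 = 313.6.
10² = 100 falls short of 313.6 but 10³ = 1000 reaches it, so n = 3.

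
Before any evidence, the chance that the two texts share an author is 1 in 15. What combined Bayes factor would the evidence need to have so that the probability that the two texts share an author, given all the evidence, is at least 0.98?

686

Prior odds = (1/15)/(14/15) = 1/14.
Target odds = 0.98/0.02 = 49.
Required Bayes factor = 49 ÷ (1/14) = 686.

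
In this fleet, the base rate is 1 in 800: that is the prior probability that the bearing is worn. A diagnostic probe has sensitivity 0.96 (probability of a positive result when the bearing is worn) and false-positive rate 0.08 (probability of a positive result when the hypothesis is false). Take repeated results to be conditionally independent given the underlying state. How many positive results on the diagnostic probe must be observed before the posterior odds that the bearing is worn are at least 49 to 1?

5

Prior odds = 0.00125/0.99875 = 1/799.
Likelihood ratio of a positive result = 0.96/0.08 = 12.
Target odds = 49.
Need (1/799) × 12ⁿ ≥ 49, i.e. 12ⁿ ≥ 39151.
12⁴ = 20736 falls short of 39151 but 12⁵ = 248832 reaches it, so n = 5.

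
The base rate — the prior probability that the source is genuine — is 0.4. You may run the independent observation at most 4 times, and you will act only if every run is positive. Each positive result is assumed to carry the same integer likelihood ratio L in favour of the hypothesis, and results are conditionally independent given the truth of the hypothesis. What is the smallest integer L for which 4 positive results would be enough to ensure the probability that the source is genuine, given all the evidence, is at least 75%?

2

Prior odds = 0.4/0.6 = 2/3.
Target odds = 0.75/0.25 = 3.
Need L⁴ ≥ 3 ÷ (2/3) = 4.5.
1⁴ = 1 < 4.5 ≤ 16 = 2⁴, so L = 2.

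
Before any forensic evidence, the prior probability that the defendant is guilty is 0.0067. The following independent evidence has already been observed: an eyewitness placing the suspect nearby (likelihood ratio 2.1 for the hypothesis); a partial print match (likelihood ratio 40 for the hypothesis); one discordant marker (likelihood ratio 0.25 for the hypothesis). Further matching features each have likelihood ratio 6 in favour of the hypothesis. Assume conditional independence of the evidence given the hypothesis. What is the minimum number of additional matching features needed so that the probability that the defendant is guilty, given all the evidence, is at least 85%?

Prior odds = 0.0067/0.9933 = 67/9933.
Combined Bayes factor of the evidence already in hand = 2.1 × 40 × 0.25 = 21.
Odds after that evidence = (67/9933) × 21 = 67/473.
Target odds = 0.85/0.15 = 17/3.
Need 6ⁿ ≥ 17/3 ÷ (67/473) = 8041/201.
6² = 36 falls short of 8041/201 but 6³ = 216 reaches it, so n = 3.

3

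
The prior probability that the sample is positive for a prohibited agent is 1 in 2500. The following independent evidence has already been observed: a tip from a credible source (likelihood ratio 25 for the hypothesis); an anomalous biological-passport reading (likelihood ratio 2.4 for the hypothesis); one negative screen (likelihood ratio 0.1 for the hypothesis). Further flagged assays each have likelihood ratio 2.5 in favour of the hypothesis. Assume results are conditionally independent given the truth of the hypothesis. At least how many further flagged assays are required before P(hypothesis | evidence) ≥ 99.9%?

Prior odds = 0.0004/0.9996 = 1/2499.
Combined Bayes factor of the evidence already in hand = 25 × 2.4 × 0.1 = 6.
Odds after that evidence = (1/2499) × 6 = 2/833.
Target odds = 0.999/0.001 = 999.
Need 2.5ⁿ ≥ 999 ÷ (2/833) = 416083.5.
2.5¹⁴ ≈372529 falls short of 416083.5 but 2.5¹⁵ ≈931323 reaches it, so n = 15.

15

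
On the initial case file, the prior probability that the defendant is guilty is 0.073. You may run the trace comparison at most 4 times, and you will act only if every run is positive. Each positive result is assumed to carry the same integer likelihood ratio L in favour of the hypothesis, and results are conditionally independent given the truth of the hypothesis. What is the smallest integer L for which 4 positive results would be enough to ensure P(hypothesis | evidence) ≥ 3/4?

3

Prior odds = 0.073/0.927 = 73/927.
Target odds = 0.75/0.25 = 3.
Need L⁴ ≥ 3 ÷ (73/927) = 2781/73.
2⁴ = 16 < 2781/73 ≤ 81 = 3⁴, so L = 3.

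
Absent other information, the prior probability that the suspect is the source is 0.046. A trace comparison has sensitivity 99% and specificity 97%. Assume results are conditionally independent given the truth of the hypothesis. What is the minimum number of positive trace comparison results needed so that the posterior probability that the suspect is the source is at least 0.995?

3

Prior odds: 0.046 ÷ 0.954 = 23/477.
False-positive rate = 1 − 0.97 = 0.03; likelihood ratio of a positive = 0.99/0.03 = 33.
Target odds: 0.995 ÷ 0.005 = 199.
Require 33ⁿ ≥ 199 ÷ (23/477) = 94923/23.
33² = 1089 falls short of 94923/23 but 33³ = 35937 reaches it, so n = 3.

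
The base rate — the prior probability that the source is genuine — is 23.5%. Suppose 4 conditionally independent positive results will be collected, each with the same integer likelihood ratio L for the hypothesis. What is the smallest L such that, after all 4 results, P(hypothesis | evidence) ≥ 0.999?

Prior odds = 0.235/0.765 = 47/153.
Target odds = 0.999/0.001 = 999.
Need L⁴ ≥ 999 ÷ (47/153) = 152847/47.
7⁴ = 2401 < 152847/47 ≤ 4096 = 8⁴, so L = 8.

8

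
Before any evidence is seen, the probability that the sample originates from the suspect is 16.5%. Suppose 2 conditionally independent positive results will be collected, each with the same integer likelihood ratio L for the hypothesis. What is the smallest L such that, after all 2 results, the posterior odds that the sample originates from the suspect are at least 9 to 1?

7

Prior odds = 0.165/0.835 = 33/167.
Target odds = 9.
Need L² ≥ 9 ÷ (33/167) = 501/11.
6² = 36 < 501/11 ≤ 49 = 7², so L = 7.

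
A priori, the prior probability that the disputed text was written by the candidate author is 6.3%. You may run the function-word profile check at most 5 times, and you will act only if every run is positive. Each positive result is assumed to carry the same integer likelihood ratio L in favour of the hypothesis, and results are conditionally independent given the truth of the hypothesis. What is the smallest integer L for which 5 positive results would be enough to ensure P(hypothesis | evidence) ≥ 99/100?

Prior odds = 0.063/0.937 = 63/937.
Target odds = 0.99/0.01 = 99.
Need L⁵ ≥ 99 ÷ (63/937) = 10307/7.
4⁵ = 1024 < 10307/7 ≤ 3125 = 5⁵, so L = 5.

5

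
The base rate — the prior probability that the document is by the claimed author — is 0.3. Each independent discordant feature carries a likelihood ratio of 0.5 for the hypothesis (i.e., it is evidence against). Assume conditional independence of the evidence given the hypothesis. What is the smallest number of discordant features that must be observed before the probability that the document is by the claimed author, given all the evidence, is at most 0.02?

Prior odds = 0.3/0.7 = 3/7.
Likelihood ratio per discordant feature = 0.5.
Target odds: 0.02 ÷ 0.98 = 1/49.
Need (3/7) × 0.5ⁿ ≤ 1/49, i.e. 0.5ⁿ ≤ 1/21.
0.5⁴ = 0.0625 is still above 1/21 but 0.5⁵ = 0.03125 is at or below it, so n = 5.

5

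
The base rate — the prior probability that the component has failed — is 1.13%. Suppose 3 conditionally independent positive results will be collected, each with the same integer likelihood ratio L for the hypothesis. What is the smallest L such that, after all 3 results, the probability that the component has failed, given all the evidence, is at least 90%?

Prior odds = 0.0113/0.9887 = 113/9887.
Target odds = 0.9/0.1 = 9.
Need L³ ≥ 9 ÷ (113/9887) = 88983/113.
9³ = 729 < 88983/113 ≤ 1000 = 10³, so L = 10.

10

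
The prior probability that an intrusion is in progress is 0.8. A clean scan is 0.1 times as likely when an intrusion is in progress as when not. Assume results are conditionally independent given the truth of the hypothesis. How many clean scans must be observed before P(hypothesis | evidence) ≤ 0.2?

Prior odds: 0.8 ÷ 0.2 = 4.
Likelihood ratio per clean scan = 0.1.
Target odds: 0.2 ÷ 0.8 = 0.25.
Need 4 × 0.1ⁿ ≤ 0.25, i.e. 0.1ⁿ ≤ 0.0625.
0.1¹ = 0.1 is still above 0.0625 but 0.1² = 0.01 is at or below it, so n = 2.

2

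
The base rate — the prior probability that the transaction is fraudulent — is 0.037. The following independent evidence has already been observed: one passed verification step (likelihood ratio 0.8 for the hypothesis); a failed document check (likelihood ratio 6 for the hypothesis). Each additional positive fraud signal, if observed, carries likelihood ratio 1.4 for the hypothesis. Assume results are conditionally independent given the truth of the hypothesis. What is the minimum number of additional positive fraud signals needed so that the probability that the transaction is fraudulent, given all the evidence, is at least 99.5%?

Prior odds = 0.037/0.963 = 37/963.
Combined Bayes factor of the evidence already in hand = 0.8 × 6 = 4.8.
Odds after that evidence = (37/963) × 4.8 = 296/1605.
Target odds = 0.995/0.005 = 199.
Need 1.4ⁿ ≥ 199 ÷ (296/1605) = 319395/296.
1.4²⁰ ≈836.683 falls short of 319395/296 but 1.4²¹ ≈1171.36 reaches it, so n = 21.

21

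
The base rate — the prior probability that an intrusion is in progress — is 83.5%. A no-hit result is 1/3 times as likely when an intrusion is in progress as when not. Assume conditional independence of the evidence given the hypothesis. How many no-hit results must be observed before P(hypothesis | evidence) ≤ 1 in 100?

6

Prior odds: 0.835 ÷ 0.165 = 167/33.
Likelihood ratio per no-hit result = 1/3.
Target odds: 0.01 ÷ 0.99 = 1/99.
Require (1/3)ⁿ ≤ 1/99 ÷ (167/33) = 1/501.
(1/3)⁵ = 1/243 is still above 1/501 but (1/3)⁶ = 1/729 is at or below it, so n = 6.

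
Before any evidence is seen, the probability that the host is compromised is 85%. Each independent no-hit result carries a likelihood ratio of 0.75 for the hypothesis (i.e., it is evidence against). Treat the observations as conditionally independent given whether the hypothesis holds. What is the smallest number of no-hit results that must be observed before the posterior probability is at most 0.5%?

Prior odds: 0.85 ÷ 0.15 = 17/3.
Likelihood ratio per no-hit result = 0.75.
Target odds: 0.005 ÷ 0.995 = 1/199.
Need (17/3) × 0.75ⁿ ≤ 1/199, i.e. 0.75ⁿ ≤ 3/3383.
0.75²⁴ ≈0.00100339 is still above 3/3383 but 0.75²⁵ ≈0.000752543 is at or below it, so n = 25.

25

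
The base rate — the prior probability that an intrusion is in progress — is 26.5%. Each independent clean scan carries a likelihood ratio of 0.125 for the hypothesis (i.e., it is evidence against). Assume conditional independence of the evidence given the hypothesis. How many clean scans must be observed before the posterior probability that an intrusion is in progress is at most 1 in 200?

3

Prior odds: 0.265 ÷ 0.735 = 53/147.
Likelihood ratio per clean scan = 0.125.
Target odds: 0.005 ÷ 0.995 = 1/199.
Require 0.125ⁿ ≤ 1/199 ÷ (53/147) = 147/10547.
0.125² = 0.015625 is still above 147/10547 but 0.125³ = 0.001953125 is at or below it, so n = 3.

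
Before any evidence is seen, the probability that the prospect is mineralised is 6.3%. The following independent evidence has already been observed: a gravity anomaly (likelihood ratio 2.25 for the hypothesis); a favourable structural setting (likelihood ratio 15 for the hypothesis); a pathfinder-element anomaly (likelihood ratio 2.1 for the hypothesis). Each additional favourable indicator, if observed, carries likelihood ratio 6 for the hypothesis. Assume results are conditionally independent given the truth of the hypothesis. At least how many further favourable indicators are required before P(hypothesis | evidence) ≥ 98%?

Prior odds = 0.063/0.937 = 63/937.
Combined Bayes factor of the evidence already in hand = 2.25 × 15 × 2.1 = 70.875.
Odds after that evidence = (63/937) × 70.875 = 35721/7496.
Target odds = 0.98/0.02 = 49.
Need 6ⁿ ≥ 49 ÷ (35721/7496) = 7496/729.
6¹ = 6 falls short of 7496/729 but 6² = 36 reaches it, so n = 2.

2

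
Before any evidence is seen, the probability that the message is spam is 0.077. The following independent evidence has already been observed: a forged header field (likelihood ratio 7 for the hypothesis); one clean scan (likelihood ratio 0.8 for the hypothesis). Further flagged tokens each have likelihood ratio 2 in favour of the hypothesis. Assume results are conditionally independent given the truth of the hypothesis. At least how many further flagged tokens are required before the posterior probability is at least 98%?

7

Prior odds = 0.077/0.923 = 77/923.
Combined Bayes factor of the evidence already in hand = 7 × 0.8 = 5.6.
Odds after that evidence = (77/923) × 5.6 = 2156/4615.
Target odds = 0.98/0.02 = 49.
Need 2ⁿ ≥ 49 ÷ (2156/4615) = 4615/44.
2⁶ = 64 falls short of 4615/44 but 2⁷ = 128 reaches it, so n = 7.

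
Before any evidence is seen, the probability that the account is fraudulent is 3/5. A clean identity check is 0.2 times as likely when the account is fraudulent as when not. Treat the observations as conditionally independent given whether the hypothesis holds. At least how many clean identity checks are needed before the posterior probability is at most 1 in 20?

3

Prior odds = 0.6/0.4 = 1.5.
Likelihood ratio per clean identity check = 0.2.
Target odds: 0.05 ÷ 0.95 = 1/19.
Require 0.2ⁿ ≤ 1/19 ÷ 1.5 = 2/57.
0.2² = 0.04 is still above 2/57 but 0.2³ = 0.008 is at or below it, so n = 3.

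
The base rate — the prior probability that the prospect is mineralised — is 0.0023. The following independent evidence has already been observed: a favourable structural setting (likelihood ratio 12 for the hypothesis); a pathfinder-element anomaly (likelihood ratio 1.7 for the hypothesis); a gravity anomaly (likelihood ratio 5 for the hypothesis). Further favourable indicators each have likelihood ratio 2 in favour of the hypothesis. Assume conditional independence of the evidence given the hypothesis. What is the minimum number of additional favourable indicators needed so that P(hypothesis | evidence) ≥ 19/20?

7

Prior odds = 0.0023/0.9977 = 23/9977.
Combined Bayes factor of the evidence already in hand = 12 × 1.7 × 5 = 102.
Odds after that evidence = (23/9977) × 102 = 2346/9977.
Target odds = 0.95/0.05 = 19.
Need 2ⁿ ≥ 19 ÷ (2346/9977) = 189563/2346.
2⁶ = 64 falls short of 189563/2346 but 2⁷ = 128 reaches it, so n = 7.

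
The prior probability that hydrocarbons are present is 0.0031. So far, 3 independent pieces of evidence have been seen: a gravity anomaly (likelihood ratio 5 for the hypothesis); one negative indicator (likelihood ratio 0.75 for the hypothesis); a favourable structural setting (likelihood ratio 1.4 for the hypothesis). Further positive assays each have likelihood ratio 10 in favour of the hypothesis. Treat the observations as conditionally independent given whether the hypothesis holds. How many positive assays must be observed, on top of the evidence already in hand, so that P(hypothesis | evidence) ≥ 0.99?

4

Prior odds = 0.0031/0.9969 = 31/9969.
Combined Bayes factor of the evidence already in hand = 5 × 0.75 × 1.4 = 5.25.
Odds after that evidence = (31/9969) × 5.25 = 217/13292.
Target odds = 0.99/0.01 = 99.
Need 10ⁿ ≥ 99 ÷ (217/13292) = 1315908/217.
10³ = 1000 falls short of 1315908/217 but 10⁴ = 10000 reaches it, so n = 4.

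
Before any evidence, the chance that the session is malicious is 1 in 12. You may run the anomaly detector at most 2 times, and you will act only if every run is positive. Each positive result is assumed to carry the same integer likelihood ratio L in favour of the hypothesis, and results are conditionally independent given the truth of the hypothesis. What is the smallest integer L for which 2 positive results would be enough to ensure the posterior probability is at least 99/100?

33

Prior odds = (1/12)/(11/12) = 1/11.
Target odds = 0.99/0.01 = 99.
Need L² ≥ 99 ÷ (1/11) = 1089.
32² = 1024 < 1089 ≤ 1089 = 33², so L = 33.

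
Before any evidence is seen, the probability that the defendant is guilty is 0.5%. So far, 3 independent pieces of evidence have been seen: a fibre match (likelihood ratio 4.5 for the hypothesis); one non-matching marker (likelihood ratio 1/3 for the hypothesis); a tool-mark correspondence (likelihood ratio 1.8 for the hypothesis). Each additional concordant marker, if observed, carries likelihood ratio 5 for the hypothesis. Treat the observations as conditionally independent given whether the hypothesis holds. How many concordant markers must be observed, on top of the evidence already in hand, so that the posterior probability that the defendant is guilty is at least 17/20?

Prior odds = 0.005/0.995 = 1/199.
Combined Bayes factor of the evidence already in hand = 4.5 × (1/3) × 1.8 = 2.7.
Odds after that evidence = (1/199) × 2.7 = 27/1990.
Target odds = 0.85/0.15 = 17/3.
Need 5ⁿ ≥ 17/3 ÷ (27/1990) = 33830/81.
5³ = 125 falls short of 33830/81 but 5⁴ = 625 reaches it, so n = 4.

4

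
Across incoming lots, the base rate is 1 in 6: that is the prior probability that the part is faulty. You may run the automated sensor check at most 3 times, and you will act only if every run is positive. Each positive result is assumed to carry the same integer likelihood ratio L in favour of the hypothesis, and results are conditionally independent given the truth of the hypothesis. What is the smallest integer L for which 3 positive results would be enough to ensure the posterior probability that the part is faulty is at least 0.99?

8

Prior odds = (1/6)/(5/6) = 0.2.
Target odds = 0.99/0.01 = 99.
Need L³ ≥ 99 ÷ 0.2 = 495.
7³ = 343 < 495 ≤ 512 = 8³, so L = 8.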